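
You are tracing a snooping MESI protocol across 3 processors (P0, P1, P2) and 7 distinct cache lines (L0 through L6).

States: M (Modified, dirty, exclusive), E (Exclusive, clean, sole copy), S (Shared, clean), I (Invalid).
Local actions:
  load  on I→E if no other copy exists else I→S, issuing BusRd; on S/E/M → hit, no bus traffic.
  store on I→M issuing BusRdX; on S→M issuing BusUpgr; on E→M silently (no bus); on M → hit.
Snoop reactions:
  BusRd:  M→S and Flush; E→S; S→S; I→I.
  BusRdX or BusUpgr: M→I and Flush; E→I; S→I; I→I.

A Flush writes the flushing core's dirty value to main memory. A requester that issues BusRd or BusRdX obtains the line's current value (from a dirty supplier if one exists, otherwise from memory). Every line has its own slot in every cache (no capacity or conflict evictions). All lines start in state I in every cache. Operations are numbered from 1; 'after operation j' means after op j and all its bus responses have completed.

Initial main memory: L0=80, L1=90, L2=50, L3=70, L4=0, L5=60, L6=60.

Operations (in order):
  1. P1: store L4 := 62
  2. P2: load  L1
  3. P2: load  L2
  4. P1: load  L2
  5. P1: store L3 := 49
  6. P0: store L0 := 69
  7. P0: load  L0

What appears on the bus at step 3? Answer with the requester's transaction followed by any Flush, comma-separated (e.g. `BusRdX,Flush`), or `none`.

bus = BusRd

step 1: P1: store L4 := 62  ⟶  IMI  (L4)  txn=BusRdX  M[L4]=0
step 2: P2: load  L1  ⟶  IIE  (L1)  txn=BusRd  M[L1]=90
step 3: P2: load  L2  ⟶  IIE  (L2)  txn=BusRd  M[L2]=50
step 4: P1: load  L2  ⟶  ISS  (L2)  txn=BusRd  M[L2]=50
step 5: P1: store L3 := 49  ⟶  IMI  (L3)  txn=BusRdX  M[L3]=70
step 6: P0: store L0 := 69  ⟶  MII  (L0)  txn=BusRdX  M[L0]=80
step 7: P0: load  L0  ⟶  MII  (L0)  txn=∅  M[L0]=80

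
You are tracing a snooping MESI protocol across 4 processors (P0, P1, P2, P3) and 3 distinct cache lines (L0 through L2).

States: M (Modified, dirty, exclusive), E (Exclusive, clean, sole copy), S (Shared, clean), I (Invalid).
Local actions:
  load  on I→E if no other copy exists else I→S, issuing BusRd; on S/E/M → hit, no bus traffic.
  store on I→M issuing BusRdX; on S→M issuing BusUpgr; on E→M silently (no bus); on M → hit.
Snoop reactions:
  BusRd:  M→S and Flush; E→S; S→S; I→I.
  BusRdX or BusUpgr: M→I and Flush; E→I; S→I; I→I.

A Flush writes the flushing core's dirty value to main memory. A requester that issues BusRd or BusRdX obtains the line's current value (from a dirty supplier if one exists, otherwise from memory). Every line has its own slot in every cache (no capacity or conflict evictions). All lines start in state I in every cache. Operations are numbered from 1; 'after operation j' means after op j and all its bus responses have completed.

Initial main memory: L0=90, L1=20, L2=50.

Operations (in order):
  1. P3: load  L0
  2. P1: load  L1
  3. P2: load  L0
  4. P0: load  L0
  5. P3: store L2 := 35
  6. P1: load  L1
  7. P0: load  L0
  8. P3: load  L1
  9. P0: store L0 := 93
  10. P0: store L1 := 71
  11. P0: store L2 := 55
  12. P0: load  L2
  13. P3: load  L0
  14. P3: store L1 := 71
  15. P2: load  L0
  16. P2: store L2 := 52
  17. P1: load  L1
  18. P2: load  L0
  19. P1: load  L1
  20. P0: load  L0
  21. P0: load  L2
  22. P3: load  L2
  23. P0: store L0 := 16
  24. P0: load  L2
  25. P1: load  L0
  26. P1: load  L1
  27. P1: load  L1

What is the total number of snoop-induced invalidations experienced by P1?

invalidations = 1

step 1: P3: load  L0  ⟶  IIIE  (L0)  txn=BusRd  M[L0]=90
step 2: P1: load  L1  ⟶  IEII  (L1)  txn=BusRd  M[L1]=20
step 3: P2: load  L0  ⟶  IISS  (L0)  txn=BusRd  M[L0]=90
step 4: P0: load  L0  ⟶  SISS  (L0)  txn=BusRd  M[L0]=90
step 5: P3: store L2 := 35  ⟶  IIIM  (L2)  txn=BusRdX  M[L2]=50
step 6: P1: load  L1  ⟶  IEII  (L1)  txn=∅  M[L1]=20
step 7: P0: load  L0  ⟶  SISS  (L0)  txn=∅  M[L0]=90
step 8: P3: load  L1  ⟶  ISIS  (L1)  txn=BusRd  M[L1]=20
step 9: P0: store L0 := 93  ⟶  MIII  (L0)  txn=BusUpgr  M[L0]=90
step 10: P0: store L1 := 71  ⟶  MIII  (L1)  txn=BusRdX  M[L1]=20
step 11: P0: store L2 := 55  ⟶  MIII  (L2)  txn=BusRdX+Flush  M[L2]=35
step 12: P0: load  L2  ⟶  MIII  (L2)  txn=∅  M[L2]=35
step 13: P3: load  L0  ⟶  SIIS  (L0)  txn=BusRd+Flush  M[L0]=93
step 14: P3: store L1 := 71  ⟶  IIIM  (L1)  txn=BusRdX+Flush  M[L1]=71
step 15: P2: load  L0  ⟶  SISS  (L0)  txn=BusRd  M[L0]=93
step 16: P2: store L2 := 52  ⟶  IIMI  (L2)  txn=BusRdX+Flush  M[L2]=55
step 17: P1: load  L1  ⟶  ISIS  (L1)  txn=BusRd+Flush  M[L1]=71
step 18: P2: load  L0  ⟶  SISS  (L0)  txn=∅  M[L0]=93
step 19: P1: load  L1  ⟶  ISIS  (L1)  txn=∅  M[L1]=71
step 20: P0: load  L0  ⟶  SISS  (L0)  txn=∅  M[L0]=93
step 21: P0: load  L2  ⟶  SISI  (L2)  txn=BusRd+Flush  M[L2]=52
step 22: P3: load  L2  ⟶  SISS  (L2)  txn=BusRd  M[L2]=52
step 23: P0: store L0 := 16  ⟶  MIII  (L0)  txn=BusUpgr  M[L0]=93
step 24: P0: load  L2  ⟶  SISS  (L2)  txn=∅  M[L2]=52
step 25: P1: load  L0  ⟶  SSII  (L0)  txn=BusRd+Flush  M[L0]=16
step 26: P1: load  L1  ⟶  ISIS  (L1)  txn=∅  M[L1]=71
step 27: P1: load  L1  ⟶  ISIS  (L1)  txn=∅  M[L1]=71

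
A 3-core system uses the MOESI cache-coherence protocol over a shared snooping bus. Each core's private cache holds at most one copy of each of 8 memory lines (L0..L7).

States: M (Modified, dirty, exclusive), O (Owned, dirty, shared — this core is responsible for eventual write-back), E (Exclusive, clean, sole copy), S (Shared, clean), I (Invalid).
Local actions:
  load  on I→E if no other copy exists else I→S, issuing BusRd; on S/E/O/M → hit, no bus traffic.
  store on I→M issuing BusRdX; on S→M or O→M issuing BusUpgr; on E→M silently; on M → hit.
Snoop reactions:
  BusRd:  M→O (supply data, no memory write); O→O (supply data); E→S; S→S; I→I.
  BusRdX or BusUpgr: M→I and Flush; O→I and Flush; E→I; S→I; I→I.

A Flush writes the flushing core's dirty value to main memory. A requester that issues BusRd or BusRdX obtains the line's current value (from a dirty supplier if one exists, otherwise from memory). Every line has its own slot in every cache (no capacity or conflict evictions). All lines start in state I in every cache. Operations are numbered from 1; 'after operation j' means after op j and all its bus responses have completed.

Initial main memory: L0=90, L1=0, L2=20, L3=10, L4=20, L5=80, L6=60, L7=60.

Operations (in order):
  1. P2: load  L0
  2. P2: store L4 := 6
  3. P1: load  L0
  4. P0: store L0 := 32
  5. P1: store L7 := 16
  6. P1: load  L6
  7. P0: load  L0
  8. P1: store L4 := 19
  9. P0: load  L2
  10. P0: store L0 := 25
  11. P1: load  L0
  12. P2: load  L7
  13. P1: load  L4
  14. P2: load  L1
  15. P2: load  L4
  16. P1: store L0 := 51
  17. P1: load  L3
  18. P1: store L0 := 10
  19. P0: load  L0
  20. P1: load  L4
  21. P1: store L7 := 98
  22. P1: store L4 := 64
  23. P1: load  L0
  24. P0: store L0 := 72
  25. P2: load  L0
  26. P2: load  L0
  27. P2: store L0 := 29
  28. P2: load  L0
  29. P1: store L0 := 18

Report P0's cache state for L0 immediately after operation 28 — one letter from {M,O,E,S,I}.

state = I

  op1 P2: load  L0 → I/I/E on L0; bus BusRd; mem=90
  op2 P2: store L4 := 6 → I/I/M on L4; bus BusRdX; mem=20
  op3 P1: load  L0 → I/S/S on L0; bus BusRd; mem=90
  op4 P0: store L0 := 32 → M/I/I on L0; bus BusRdX; mem=90
  op5 P1: store L7 := 16 → I/M/I on L7; bus BusRdX; mem=60
  op6 P1: load  L6 → I/E/I on L6; bus BusRd; mem=60
  op7 P0: load  L0 → M/I/I on L0; bus (none); mem=90
  op8 P1: store L4 := 19 → I/M/I on L4; bus BusRdX Flush; mem=6
  op9 P0: load  L2 → E/I/I on L2; bus BusRd; mem=20
  op10 P0: store L0 := 25 → M/I/I on L0; bus (none); mem=90
  op11 P1: load  L0 → O/S/I on L0; bus BusRd; mem=90
  op12 P2: load  L7 → I/O/S on L7; bus BusRd; mem=60
  op13 P1: load  L4 → I/M/I on L4; bus (none); mem=6
  op14 P2: load  L1 → I/I/E on L1; bus BusRd; mem=0
  op15 P2: load  L4 → I/O/S on L4; bus BusRd; mem=6
  op16 P1: store L0 := 51 → I/M/I on L0; bus BusUpgr Flush; mem=25
  op17 P1: load  L3 → I/E/I on L3; bus BusRd; mem=10
  op18 P1: store L0 := 10 → I/M/I on L0; bus (none); mem=25
  op19 P0: load  L0 → S/O/I on L0; bus BusRd; mem=25
  op20 P1: load  L4 → I/O/S on L4; bus (none); mem=6
  op21 P1: store L7 := 98 → I/M/I on L7; bus BusUpgr; mem=60
  op22 P1: store L4 := 64 → I/M/I on L4; bus BusUpgr; mem=6
  op23 P1: load  L0 → S/O/I on L0; bus (none); mem=25
  op24 P0: store L0 := 72 → M/I/I on L0; bus BusUpgr Flush; mem=10
  op25 P2: load  L0 → O/I/S on L0; bus BusRd; mem=10
  op26 P2: load  L0 → O/I/S on L0; bus (none); mem=10
  op27 P2: store L0 := 29 → I/I/M on L0; bus BusUpgr Flush; mem=72
  op28 P2: load  L0 → I/I/M on L0; bus (none); mem=72
  op29 P1: store L0 := 18 → I/M/I on L0; bus BusRdX Flush; mem=29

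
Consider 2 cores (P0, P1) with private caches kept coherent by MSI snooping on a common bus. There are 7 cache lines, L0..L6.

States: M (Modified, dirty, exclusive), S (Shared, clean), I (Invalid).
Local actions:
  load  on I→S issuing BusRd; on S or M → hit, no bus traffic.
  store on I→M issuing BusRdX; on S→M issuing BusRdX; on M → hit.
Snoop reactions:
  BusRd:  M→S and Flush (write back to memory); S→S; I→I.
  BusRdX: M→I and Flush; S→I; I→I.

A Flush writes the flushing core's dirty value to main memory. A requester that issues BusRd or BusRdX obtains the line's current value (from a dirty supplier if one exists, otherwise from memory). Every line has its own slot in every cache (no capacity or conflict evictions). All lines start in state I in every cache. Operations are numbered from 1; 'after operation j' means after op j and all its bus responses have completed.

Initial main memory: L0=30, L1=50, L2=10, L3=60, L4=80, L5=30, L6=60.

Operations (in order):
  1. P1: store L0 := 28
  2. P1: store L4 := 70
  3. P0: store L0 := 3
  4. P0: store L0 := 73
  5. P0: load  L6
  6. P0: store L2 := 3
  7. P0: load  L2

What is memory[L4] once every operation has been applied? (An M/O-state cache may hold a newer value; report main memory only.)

memory[L4] = 80

  op1 P1: store L0 := 28 → I/M on L0; bus BusRdX; mem=30
  op2 P1: store L4 := 70 → I/M on L4; bus BusRdX; mem=80
  op3 P0: store L0 := 3 → M/I on L0; bus BusRdX Flush; mem=28
  op4 P0: store L0 := 73 → M/I on L0; bus (none); mem=28
  op5 P0: load  L6 → S/I on L6; bus BusRd; mem=60
  op6 P0: store L2 := 3 → M/I on L2; bus BusRdX; mem=10
  op7 P0: load  L2 → M/I on L2; bus (none); mem=10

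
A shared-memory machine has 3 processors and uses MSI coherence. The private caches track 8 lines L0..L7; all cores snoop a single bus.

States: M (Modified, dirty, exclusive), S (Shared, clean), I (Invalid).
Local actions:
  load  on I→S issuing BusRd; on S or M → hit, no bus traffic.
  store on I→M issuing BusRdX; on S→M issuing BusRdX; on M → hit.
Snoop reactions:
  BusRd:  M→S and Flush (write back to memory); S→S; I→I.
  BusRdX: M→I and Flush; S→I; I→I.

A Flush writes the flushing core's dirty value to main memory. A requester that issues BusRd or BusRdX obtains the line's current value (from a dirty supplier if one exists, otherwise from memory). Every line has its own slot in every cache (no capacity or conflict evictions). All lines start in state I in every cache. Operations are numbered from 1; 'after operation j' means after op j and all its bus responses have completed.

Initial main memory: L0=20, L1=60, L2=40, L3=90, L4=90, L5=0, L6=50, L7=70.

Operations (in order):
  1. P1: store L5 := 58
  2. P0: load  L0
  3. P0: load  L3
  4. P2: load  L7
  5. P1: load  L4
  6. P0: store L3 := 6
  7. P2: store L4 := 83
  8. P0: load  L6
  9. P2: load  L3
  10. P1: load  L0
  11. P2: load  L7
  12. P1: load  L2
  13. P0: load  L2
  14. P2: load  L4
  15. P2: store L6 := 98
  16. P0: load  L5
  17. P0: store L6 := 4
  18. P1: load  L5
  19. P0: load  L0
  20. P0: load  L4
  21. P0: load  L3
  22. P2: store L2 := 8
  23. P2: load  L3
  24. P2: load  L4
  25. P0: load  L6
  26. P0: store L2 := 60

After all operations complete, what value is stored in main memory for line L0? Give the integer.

memory[L0] = 20

step 1: P1: store L5 := 58  ⟶  IMI  (L5)  txn=BusRdX  M[L5]=0
step 2: P0: load  L0  ⟶  SII  (L0)  txn=BusRd  M[L0]=20
step 3: P0: load  L3  ⟶  SII  (L3)  txn=BusRd  M[L3]=90
step 4: P2: load  L7  ⟶  IIS  (L7)  txn=BusRd  M[L7]=70
step 5: P1: load  L4  ⟶  ISI  (L4)  txn=BusRd  M[L4]=90
step 6: P0: store L3 := 6  ⟶  MII  (L3)  txn=BusRdX  M[L3]=90
step 7: P2: store L4 := 83  ⟶  IIM  (L4)  txn=BusRdX  M[L4]=90
step 8: P0: load  L6  ⟶  SII  (L6)  txn=BusRd  M[L6]=50
step 9: P2: load  L3  ⟶  SIS  (L3)  txn=BusRd+Flush  M[L3]=6
step 10: P1: load  L0  ⟶  SSI  (L0)  txn=BusRd  M[L0]=20
step 11: P2: load  L7  ⟶  IIS  (L7)  txn=∅  M[L7]=70
step 12: P1: load  L2  ⟶  ISI  (L2)  txn=BusRd  M[L2]=40
step 13: P0: load  L2  ⟶  SSI  (L2)  txn=BusRd  M[L2]=40
step 14: P2: load  L4  ⟶  IIM  (L4)  txn=∅  M[L4]=90
step 15: P2: store L6 := 98  ⟶  IIM  (L6)  txn=BusRdX  M[L6]=50
step 16: P0: load  L5  ⟶  SSI  (L5)  txn=BusRd+Flush  M[L5]=58
step 17: P0: store L6 := 4  ⟶  MII  (L6)  txn=BusRdX+Flush  M[L6]=98
step 18: P1: load  L5  ⟶  SSI  (L5)  txn=∅  M[L5]=58
step 19: P0: load  L0  ⟶  SSI  (L0)  txn=∅  M[L0]=20
step 20: P0: load  L4  ⟶  SIS  (L4)  txn=BusRd+Flush  M[L4]=83
step 21: P0: load  L3  ⟶  SIS  (L3)  txn=∅  M[L3]=6
step 22: P2: store L2 := 8  ⟶  IIM  (L2)  txn=BusRdX  M[L2]=40
step 23: P2: load  L3  ⟶  SIS  (L3)  txn=∅  M[L3]=6
step 24: P2: load  L4  ⟶  SIS  (L4)  txn=∅  M[L4]=83
step 25: P0: load  L6  ⟶  MII  (L6)  txn=∅  M[L6]=98
step 26: P0: store L2 := 60  ⟶  MII  (L2)  txn=BusRdX+Flush  M[L2]=8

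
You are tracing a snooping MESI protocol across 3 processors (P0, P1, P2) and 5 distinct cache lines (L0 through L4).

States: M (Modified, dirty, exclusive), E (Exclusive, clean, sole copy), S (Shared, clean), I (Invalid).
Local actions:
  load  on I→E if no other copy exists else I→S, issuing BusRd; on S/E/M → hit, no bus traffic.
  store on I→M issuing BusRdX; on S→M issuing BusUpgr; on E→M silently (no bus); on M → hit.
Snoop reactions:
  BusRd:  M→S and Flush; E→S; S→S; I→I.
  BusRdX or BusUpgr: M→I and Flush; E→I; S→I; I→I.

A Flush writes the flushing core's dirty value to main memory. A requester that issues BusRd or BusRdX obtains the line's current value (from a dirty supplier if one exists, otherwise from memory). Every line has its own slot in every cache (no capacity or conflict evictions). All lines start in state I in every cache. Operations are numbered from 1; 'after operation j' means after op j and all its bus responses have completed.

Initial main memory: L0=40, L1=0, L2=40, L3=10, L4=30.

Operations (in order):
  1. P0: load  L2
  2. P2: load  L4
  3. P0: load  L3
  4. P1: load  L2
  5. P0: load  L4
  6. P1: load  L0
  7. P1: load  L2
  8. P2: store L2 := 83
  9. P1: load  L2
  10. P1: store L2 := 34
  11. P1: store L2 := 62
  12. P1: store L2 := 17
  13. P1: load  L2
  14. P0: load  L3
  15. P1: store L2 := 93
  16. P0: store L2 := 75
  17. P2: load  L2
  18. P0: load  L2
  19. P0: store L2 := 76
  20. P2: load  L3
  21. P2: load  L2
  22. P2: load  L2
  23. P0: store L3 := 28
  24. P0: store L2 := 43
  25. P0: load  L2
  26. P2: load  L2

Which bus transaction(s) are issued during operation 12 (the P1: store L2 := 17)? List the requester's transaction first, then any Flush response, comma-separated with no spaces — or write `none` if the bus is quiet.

  op1 P0: load  L2 → E/I/I on L2; bus BusRd; mem=40
  op2 P2: load  L4 → I/I/E on L4; bus BusRd; mem=30
  op3 P0: load  L3 → E/I/I on L3; bus BusRd; mem=10
  op4 P1: load  L2 → S/S/I on L2; bus BusRd; mem=40
  op5 P0: load  L4 → S/I/S on L4; bus BusRd; mem=30
  op6 P1: load  L0 → I/E/I on L0; bus BusRd; mem=40
  op7 P1: load  L2 → S/S/I on L2; bus (none); mem=40
  op8 P2: store L2 := 83 → I/I/M on L2; bus BusRdX; mem=40
  op9 P1: load  L2 → I/S/S on L2; bus BusRd Flush; mem=83
  op10 P1: store L2 := 34 → I/M/I on L2; bus BusUpgr; mem=83
  op11 P1: store L2 := 62 → I/M/I on L2; bus (none); mem=83
  op12 P1: store L2 := 17 → I/M/I on L2; bus (none); mem=83
  op13 P1: load  L2 → I/M/I on L2; bus (none); mem=83
  op14 P0: load  L3 → E/I/I on L3; bus (none); mem=10
  op15 P1: store L2 := 93 → I/M/I on L2; bus (none); mem=83
  op16 P0: store L2 := 75 → M/I/I on L2; bus BusRdX Flush; mem=93
  op17 P2: load  L2 → S/I/S on L2; bus BusRd Flush; mem=75
  op18 P0: load  L2 → S/I/S on L2; bus (none); mem=75
  op19 P0: store L2 := 76 → M/I/I on L2; bus BusUpgr; mem=75
  op20 P2: load  L3 → S/I/S on L3; bus BusRd; mem=10
  op21 P2: load  L2 → S/I/S on L2; bus BusRd Flush; mem=76
  op22 P2: load  L2 → S/I/S on L2; bus (none); mem=76
  op23 P0: store L3 := 28 → M/I/I on L3; bus BusUpgr; mem=10
  op24 P0: store L2 := 43 → M/I/I on L2; bus BusUpgr; mem=76
  op25 P0: load  L2 → M/I/I on L2; bus (none); mem=76
  op26 P2: load  L2 → S/I/S on L2; bus BusRd Flush; mem=43

bus = none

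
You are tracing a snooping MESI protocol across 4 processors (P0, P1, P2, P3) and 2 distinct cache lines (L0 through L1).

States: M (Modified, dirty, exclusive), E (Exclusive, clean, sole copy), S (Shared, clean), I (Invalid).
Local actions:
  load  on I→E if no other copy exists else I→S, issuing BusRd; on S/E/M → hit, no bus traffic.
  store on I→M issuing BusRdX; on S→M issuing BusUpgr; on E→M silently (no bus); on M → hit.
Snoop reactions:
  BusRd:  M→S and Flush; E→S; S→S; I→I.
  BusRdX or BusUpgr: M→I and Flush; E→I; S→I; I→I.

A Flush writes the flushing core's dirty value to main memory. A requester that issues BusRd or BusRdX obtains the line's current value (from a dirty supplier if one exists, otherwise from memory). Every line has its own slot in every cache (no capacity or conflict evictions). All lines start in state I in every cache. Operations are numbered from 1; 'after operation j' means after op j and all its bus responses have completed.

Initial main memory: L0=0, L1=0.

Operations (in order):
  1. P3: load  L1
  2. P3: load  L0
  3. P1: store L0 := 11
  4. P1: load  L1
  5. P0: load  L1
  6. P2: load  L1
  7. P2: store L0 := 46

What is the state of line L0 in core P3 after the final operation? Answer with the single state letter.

1. P3: load  L1  bus=[BusRd]  L1: P0=I P1=I P2=I P3=E  mem[L1]=0
2. P3: load  L0  bus=[BusRd]  L0: P0=I P1=I P2=I P3=E  mem[L0]=0
3. P1: store L0 := 11  bus=[BusRdX]  L0: P0=I P1=M P2=I P3=I  mem[L0]=0
4. P1: load  L1  bus=[BusRd]  L1: P0=I P1=S P2=I P3=S  mem[L1]=0
5. P0: load  L1  bus=[BusRd]  L1: P0=S P1=S P2=I P3=S  mem[L1]=0
6. P2: load  L1  bus=[BusRd]  L1: P0=S P1=S P2=S P3=S  mem[L1]=0
7. P2: store L0 := 46  bus=[BusRdX,Flush]  L0: P0=I P1=I P2=M P3=I  mem[L0]=11

state = I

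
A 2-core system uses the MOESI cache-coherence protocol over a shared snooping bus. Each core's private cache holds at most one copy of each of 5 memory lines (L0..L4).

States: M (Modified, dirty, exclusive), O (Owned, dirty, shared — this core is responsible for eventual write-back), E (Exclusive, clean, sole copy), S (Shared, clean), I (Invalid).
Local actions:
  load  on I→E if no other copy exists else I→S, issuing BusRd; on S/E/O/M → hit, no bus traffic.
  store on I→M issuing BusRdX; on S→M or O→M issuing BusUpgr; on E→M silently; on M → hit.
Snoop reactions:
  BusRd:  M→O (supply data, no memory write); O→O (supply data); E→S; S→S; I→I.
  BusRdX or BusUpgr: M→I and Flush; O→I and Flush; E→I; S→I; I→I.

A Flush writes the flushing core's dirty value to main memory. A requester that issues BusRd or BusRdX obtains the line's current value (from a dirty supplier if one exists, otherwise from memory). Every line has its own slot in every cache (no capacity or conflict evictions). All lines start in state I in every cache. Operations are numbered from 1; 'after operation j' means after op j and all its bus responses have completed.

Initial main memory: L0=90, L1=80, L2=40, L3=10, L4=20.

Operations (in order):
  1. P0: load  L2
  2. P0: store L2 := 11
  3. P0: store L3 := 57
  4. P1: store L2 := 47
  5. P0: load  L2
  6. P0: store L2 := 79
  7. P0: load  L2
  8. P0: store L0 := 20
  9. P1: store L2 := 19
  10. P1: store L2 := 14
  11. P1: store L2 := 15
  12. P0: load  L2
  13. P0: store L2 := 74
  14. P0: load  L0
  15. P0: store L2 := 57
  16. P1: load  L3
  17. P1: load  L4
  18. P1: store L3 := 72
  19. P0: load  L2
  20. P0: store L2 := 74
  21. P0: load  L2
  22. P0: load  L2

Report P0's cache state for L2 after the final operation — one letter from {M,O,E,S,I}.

  op1 P0: load  L2 → E/I on L2; bus BusRd; mem=40
  op2 P0: store L2 := 11 → M/I on L2; bus (none); mem=40
  op3 P0: store L3 := 57 → M/I on L3; bus BusRdX; mem=10
  op4 P1: store L2 := 47 → I/M on L2; bus BusRdX Flush; mem=11
  op5 P0: load  L2 → S/O on L2; bus BusRd; mem=11
  op6 P0: store L2 := 79 → M/I on L2; bus BusUpgr Flush; mem=47
  op7 P0: load  L2 → M/I on L2; bus (none); mem=47
  op8 P0: store L0 := 20 → M/I on L0; bus BusRdX; mem=90
  op9 P1: store L2 := 19 → I/M on L2; bus BusRdX Flush; mem=79
  op10 P1: store L2 := 14 → I/M on L2; bus (none); mem=79
  op11 P1: store L2 := 15 → I/M on L2; bus (none); mem=79
  op12 P0: load  L2 → S/O on L2; bus BusRd; mem=79
  op13 P0: store L2 := 74 → M/I on L2; bus BusUpgr Flush; mem=15
  op14 P0: load  L0 → M/I on L0; bus (none); mem=90
  op15 P0: store L2 := 57 → M/I on L2; bus (none); mem=15
  op16 P1: load  L3 → O/S on L3; bus BusRd; mem=10
  op17 P1: load  L4 → I/E on L4; bus BusRd; mem=20
  op18 P1: store L3 := 72 → I/M on L3; bus BusUpgr Flush; mem=57
  op19 P0: load  L2 → M/I on L2; bus (none); mem=15
  op20 P0: store L2 := 74 → M/I on L2; bus (none); mem=15
  op21 P0: load  L2 → M/I on L2; bus (none); mem=15
  op22 P0: load  L2 → M/I on L2; bus (none); mem=15

state = M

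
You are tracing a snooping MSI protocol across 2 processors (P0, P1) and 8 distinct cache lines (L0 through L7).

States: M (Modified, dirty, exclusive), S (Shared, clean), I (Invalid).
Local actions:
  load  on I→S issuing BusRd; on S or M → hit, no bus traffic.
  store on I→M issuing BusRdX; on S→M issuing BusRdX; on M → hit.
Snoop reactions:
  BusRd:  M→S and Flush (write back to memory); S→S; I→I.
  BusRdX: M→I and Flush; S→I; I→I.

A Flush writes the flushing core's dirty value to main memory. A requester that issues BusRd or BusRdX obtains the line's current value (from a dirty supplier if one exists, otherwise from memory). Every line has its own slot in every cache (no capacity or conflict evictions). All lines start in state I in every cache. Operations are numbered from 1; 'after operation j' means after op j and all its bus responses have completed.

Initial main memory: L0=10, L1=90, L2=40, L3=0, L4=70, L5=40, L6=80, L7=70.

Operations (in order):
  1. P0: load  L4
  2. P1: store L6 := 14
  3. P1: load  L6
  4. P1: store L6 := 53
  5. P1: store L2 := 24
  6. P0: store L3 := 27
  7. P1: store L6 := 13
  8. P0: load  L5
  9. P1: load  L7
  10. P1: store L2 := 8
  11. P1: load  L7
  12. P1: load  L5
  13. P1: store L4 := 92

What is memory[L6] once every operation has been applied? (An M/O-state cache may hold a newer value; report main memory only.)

memory[L6] = 80

[1] P0: load  L4 | P0:S(70), P1:I | bus: BusRd
[2] P1: store L6 := 14 | P0:I, P1:M(14) | bus: BusRdX
[3] P1: load  L6 | P0:I, P1:M(14) | bus: none
[4] P1: store L6 := 53 | P0:I, P1:M(53) | bus: none
[5] P1: store L2 := 24 | P0:I, P1:M(24) | bus: BusRdX
[6] P0: store L3 := 27 | P0:M(27), P1:I | bus: BusRdX
[7] P1: store L6 := 13 | P0:I, P1:M(13) | bus: none
[8] P0: load  L5 | P0:S(40), P1:I | bus: BusRd
[9] P1: load  L7 | P0:I, P1:S(70) | bus: BusRd
[10] P1: store L2 := 8 | P0:I, P1:M(8) | bus: none
[11] P1: load  L7 | P0:I, P1:S(70) | bus: none
[12] P1: load  L5 | P0:S(40), P1:S(40) | bus: BusRd
[13] P1: store L4 := 92 | P0:I, P1:M(92) | bus: BusRdX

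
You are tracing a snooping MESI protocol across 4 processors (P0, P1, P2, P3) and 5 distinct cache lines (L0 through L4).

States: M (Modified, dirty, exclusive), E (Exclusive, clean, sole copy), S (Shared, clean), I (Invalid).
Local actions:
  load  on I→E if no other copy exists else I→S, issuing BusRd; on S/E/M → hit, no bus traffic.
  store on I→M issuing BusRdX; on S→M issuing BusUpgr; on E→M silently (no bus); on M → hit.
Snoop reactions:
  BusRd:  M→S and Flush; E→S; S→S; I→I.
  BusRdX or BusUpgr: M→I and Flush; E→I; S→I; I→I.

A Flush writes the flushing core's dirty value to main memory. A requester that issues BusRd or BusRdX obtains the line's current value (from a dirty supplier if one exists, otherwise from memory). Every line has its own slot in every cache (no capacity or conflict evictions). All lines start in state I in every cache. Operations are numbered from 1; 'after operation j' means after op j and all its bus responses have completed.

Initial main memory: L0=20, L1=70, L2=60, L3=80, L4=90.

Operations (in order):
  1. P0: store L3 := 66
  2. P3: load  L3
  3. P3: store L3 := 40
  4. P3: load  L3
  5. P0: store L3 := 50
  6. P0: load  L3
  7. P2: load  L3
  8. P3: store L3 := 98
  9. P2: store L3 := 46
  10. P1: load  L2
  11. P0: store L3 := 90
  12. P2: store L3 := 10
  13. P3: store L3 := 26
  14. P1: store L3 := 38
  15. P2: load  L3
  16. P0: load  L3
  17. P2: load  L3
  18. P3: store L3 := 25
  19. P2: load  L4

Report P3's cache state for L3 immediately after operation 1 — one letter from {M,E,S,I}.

  op1 P0: store L3 := 66 → M/I/I/I on L3; bus BusRdX; mem=80
  op2 P3: load  L3 → S/I/I/S on L3; bus BusRd Flush; mem=66
  op3 P3: store L3 := 40 → I/I/I/M on L3; bus BusUpgr; mem=66
  op4 P3: load  L3 → I/I/I/M on L3; bus (none); mem=66
  op5 P0: store L3 := 50 → M/I/I/I on L3; bus BusRdX Flush; mem=40
  op6 P0: load  L3 → M/I/I/I on L3; bus (none); mem=40
  op7 P2: load  L3 → S/I/S/I on L3; bus BusRd Flush; mem=50
  op8 P3: store L3 := 98 → I/I/I/M on L3; bus BusRdX; mem=50
  op9 P2: store L3 := 46 → I/I/M/I on L3; bus BusRdX Flush; mem=98
  op10 P1: load  L2 → I/E/I/I on L2; bus BusRd; mem=60
  op11 P0: store L3 := 90 → M/I/I/I on L3; bus BusRdX Flush; mem=46
  op12 P2: store L3 := 10 → I/I/M/I on L3; bus BusRdX Flush; mem=90
  op13 P3: store L3 := 26 → I/I/I/M on L3; bus BusRdX Flush; mem=10
  op14 P1: store L3 := 38 → I/M/I/I on L3; bus BusRdX Flush; mem=26
  op15 P2: load  L3 → I/S/S/I on L3; bus BusRd Flush; mem=38
  op16 P0: load  L3 → S/S/S/I on L3; bus BusRd; mem=38
  op17 P2: load  L3 → S/S/S/I on L3; bus (none); mem=38
  op18 P3: store L3 := 25 → I/I/I/M on L3; bus BusRdX; mem=38
  op19 P2: load  L4 → I/I/E/I on L4; bus BusRd; mem=90

state = I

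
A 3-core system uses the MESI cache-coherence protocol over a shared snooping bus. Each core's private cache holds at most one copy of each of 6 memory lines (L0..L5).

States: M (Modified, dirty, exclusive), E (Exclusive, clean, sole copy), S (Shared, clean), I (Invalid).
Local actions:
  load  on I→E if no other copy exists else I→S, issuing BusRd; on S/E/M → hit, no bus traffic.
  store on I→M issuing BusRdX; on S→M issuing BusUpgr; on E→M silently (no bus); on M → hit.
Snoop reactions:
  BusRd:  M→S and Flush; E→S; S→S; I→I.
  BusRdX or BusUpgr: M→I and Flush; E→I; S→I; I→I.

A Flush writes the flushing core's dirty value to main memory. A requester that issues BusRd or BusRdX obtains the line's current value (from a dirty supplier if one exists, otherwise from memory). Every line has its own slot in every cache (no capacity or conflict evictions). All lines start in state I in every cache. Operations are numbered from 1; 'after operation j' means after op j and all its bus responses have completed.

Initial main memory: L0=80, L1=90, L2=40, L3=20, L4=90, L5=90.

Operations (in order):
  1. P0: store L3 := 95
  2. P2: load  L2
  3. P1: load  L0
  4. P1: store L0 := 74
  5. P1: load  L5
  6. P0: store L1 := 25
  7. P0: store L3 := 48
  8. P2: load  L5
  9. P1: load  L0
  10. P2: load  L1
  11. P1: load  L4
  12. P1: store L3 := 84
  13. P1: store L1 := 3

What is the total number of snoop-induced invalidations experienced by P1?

invalidations = 0

  op1 P0: store L3 := 95 → M/I/I on L3; bus BusRdX; mem=20
  op2 P2: load  L2 → I/I/E on L2; bus BusRd; mem=40
  op3 P1: load  L0 → I/E/I on L0; bus BusRd; mem=80
  op4 P1: store L0 := 74 → I/M/I on L0; bus (none); mem=80
  op5 P1: load  L5 → I/E/I on L5; bus BusRd; mem=90
  op6 P0: store L1 := 25 → M/I/I on L1; bus BusRdX; mem=90
  op7 P0: store L3 := 48 → M/I/I on L3; bus (none); mem=20
  op8 P2: load  L5 → I/S/S on L5; bus BusRd; mem=90
  op9 P1: load  L0 → I/M/I on L0; bus (none); mem=80
  op10 P2: load  L1 → S/I/S on L1; bus BusRd Flush; mem=25
  op11 P1: load  L4 → I/E/I on L4; bus BusRd; mem=90
  op12 P1: store L3 := 84 → I/M/I on L3; bus BusRdX Flush; mem=48
  op13 P1: store L1 := 3 → I/M/I on L1; bus BusRdX; mem=25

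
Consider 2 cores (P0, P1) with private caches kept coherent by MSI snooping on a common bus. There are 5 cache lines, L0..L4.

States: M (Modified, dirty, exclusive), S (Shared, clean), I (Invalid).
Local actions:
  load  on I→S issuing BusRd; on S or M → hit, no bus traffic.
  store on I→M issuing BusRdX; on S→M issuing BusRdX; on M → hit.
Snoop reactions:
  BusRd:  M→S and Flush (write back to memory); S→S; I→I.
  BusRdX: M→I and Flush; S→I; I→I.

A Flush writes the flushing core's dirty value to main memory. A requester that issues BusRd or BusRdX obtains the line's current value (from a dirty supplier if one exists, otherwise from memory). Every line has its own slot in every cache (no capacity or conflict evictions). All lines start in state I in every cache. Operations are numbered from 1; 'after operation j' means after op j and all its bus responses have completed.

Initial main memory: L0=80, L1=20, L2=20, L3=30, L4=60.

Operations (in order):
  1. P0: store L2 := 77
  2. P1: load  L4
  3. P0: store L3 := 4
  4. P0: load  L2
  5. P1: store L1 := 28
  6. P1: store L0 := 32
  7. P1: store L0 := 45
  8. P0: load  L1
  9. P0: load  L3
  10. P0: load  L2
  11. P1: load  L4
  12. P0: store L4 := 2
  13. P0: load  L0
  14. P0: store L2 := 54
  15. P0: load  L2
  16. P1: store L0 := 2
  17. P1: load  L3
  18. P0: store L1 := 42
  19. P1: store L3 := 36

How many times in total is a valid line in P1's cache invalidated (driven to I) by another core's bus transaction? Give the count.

invalidations = 2

step 1: P0: store L2 := 77  ⟶  MI  (L2)  txn=BusRdX  M[L2]=20
step 2: P1: load  L4  ⟶  IS  (L4)  txn=BusRd  M[L4]=60
step 3: P0: store L3 := 4  ⟶  MI  (L3)  txn=BusRdX  M[L3]=30
step 4: P0: load  L2  ⟶  MI  (L2)  txn=∅  M[L2]=20
step 5: P1: store L1 := 28  ⟶  IM  (L1)  txn=BusRdX  M[L1]=20
step 6: P1: store L0 := 32  ⟶  IM  (L0)  txn=BusRdX  M[L0]=80
step 7: P1: store L0 := 45  ⟶  IM  (L0)  txn=∅  M[L0]=80
step 8: P0: load  L1  ⟶  SS  (L1)  txn=BusRd+Flush  M[L1]=28
step 9: P0: load  L3  ⟶  MI  (L3)  txn=∅  M[L3]=30
step 10: P0: load  L2  ⟶  MI  (L2)  txn=∅  M[L2]=20
step 11: P1: load  L4  ⟶  IS  (L4)  txn=∅  M[L4]=60
step 12: P0: store L4 := 2  ⟶  MI  (L4)  txn=BusRdX  M[L4]=60
step 13: P0: load  L0  ⟶  SS  (L0)  txn=BusRd+Flush  M[L0]=45
step 14: P0: store L2 := 54  ⟶  MI  (L2)  txn=∅  M[L2]=20
step 15: P0: load  L2  ⟶  MI  (L2)  txn=∅  M[L2]=20
step 16: P1: store L0 := 2  ⟶  IM  (L0)  txn=BusRdX  M[L0]=45
step 17: P1: load  L3  ⟶  SS  (L3)  txn=BusRd+Flush  M[L3]=4
step 18: P0: store L1 := 42  ⟶  MI  (L1)  txn=BusRdX  M[L1]=28
step 19: P1: store L3 := 36  ⟶  IM  (L3)  txn=BusRdX  M[L3]=4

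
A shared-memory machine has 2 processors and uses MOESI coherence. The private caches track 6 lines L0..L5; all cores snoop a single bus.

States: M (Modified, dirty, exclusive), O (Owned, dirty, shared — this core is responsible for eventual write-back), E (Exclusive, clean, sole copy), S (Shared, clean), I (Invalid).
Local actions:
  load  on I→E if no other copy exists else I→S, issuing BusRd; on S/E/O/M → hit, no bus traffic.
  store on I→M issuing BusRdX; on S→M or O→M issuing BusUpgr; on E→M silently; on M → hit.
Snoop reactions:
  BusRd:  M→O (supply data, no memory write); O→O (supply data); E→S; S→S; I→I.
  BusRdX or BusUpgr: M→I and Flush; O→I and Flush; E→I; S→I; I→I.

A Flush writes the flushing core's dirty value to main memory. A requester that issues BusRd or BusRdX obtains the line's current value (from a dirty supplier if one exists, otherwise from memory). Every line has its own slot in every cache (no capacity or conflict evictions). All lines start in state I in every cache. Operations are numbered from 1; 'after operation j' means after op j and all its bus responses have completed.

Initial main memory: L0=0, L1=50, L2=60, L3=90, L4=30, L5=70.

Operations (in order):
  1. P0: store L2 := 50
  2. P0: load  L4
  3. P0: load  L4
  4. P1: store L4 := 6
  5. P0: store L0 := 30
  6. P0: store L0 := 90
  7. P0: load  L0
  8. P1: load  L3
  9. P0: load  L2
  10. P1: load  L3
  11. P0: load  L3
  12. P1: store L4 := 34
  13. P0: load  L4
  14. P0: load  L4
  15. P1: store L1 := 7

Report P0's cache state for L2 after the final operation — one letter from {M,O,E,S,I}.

state = M

[1] P0: store L2 := 50 | P0:M(50), P1:I | bus: BusRdX
[2] P0: load  L4 | P0:E(30), P1:I | bus: BusRd
[3] P0: load  L4 | P0:E(30), P1:I | bus: none
[4] P1: store L4 := 6 | P0:I, P1:M(6) | bus: BusRdX
[5] P0: store L0 := 30 | P0:M(30), P1:I | bus: BusRdX
[6] P0: store L0 := 90 | P0:M(90), P1:I | bus: none
[7] P0: load  L0 | P0:M(90), P1:I | bus: none
[8] P1: load  L3 | P0:I, P1:E(90) | bus: BusRd
[9] P0: load  L2 | P0:M(50), P1:I | bus: none
[10] P1: load  L3 | P0:I, P1:E(90) | bus: none
[11] P0: load  L3 | P0:S(90), P1:S(90) | bus: BusRd
[12] P1: store L4 := 34 | P0:I, P1:M(34) | bus: none
[13] P0: load  L4 | P0:S(34), P1:O(34) | bus: BusRd
[14] P0: load  L4 | P0:S(34), P1:O(34) | bus: none
[15] P1: store L1 := 7 | P0:I, P1:M(7) | bus: BusRdX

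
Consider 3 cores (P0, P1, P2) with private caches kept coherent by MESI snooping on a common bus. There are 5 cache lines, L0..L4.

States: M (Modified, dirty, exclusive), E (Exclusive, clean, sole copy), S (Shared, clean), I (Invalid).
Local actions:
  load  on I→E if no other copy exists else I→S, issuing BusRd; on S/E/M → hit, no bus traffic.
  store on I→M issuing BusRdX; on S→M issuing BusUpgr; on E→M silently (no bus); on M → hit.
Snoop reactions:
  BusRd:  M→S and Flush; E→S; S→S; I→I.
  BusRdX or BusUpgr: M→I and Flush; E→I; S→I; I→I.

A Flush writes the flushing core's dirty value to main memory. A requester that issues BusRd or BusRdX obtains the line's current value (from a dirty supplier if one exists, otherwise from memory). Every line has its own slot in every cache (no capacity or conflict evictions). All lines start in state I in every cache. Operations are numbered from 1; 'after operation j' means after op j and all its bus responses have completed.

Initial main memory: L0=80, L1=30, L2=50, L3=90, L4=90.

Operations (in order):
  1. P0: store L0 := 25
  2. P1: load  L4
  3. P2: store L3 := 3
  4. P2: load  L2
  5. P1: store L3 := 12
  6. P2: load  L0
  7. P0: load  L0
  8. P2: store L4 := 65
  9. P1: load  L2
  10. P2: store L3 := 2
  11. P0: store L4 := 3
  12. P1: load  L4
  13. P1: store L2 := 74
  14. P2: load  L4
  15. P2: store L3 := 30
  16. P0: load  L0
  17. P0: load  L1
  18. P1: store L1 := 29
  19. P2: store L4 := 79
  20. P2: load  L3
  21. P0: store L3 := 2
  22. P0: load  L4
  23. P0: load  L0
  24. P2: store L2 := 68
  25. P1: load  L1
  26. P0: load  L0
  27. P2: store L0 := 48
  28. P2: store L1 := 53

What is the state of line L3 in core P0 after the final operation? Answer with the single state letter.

step 1: P0: store L0 := 25  ⟶  MII  (L0)  txn=BusRdX  M[L0]=80
step 2: P1: load  L4  ⟶  IEI  (L4)  txn=BusRd  M[L4]=90
step 3: P2: store L3 := 3  ⟶  IIM  (L3)  txn=BusRdX  M[L3]=90
step 4: P2: load  L2  ⟶  IIE  (L2)  txn=BusRd  M[L2]=50
step 5: P1: store L3 := 12  ⟶  IMI  (L3)  txn=BusRdX+Flush  M[L3]=3
step 6: P2: load  L0  ⟶  SIS  (L0)  txn=BusRd+Flush  M[L0]=25
step 7: P0: load  L0  ⟶  SIS  (L0)  txn=∅  M[L0]=25
step 8: P2: store L4 := 65  ⟶  IIM  (L4)  txn=BusRdX  M[L4]=90
step 9: P1: load  L2  ⟶  ISS  (L2)  txn=BusRd  M[L2]=50
step 10: P2: store L3 := 2  ⟶  IIM  (L3)  txn=BusRdX+Flush  M[L3]=12
step 11: P0: store L4 := 3  ⟶  MII  (L4)  txn=BusRdX+Flush  M[L4]=65
step 12: P1: load  L4  ⟶  SSI  (L4)  txn=BusRd+Flush  M[L4]=3
step 13: P1: store L2 := 74  ⟶  IMI  (L2)  txn=BusUpgr  M[L2]=50
step 14: P2: load  L4  ⟶  SSS  (L4)  txn=BusRd  M[L4]=3
step 15: P2: store L3 := 30  ⟶  IIM  (L3)  txn=∅  M[L3]=12
step 16: P0: load  L0  ⟶  SIS  (L0)  txn=∅  M[L0]=25
step 17: P0: load  L1  ⟶  EII  (L1)  txn=BusRd  M[L1]=30
step 18: P1: store L1 := 29  ⟶  IMI  (L1)  txn=BusRdX  M[L1]=30
step 19: P2: store L4 := 79  ⟶  IIM  (L4)  txn=BusUpgr  M[L4]=3
step 20: P2: load  L3  ⟶  IIM  (L3)  txn=∅  M[L3]=12
step 21: P0: store L3 := 2  ⟶  MII  (L3)  txn=BusRdX+Flush  M[L3]=30
step 22: P0: load  L4  ⟶  SIS  (L4)  txn=BusRd+Flush  M[L4]=79
step 23: P0: load  L0  ⟶  SIS  (L0)  txn=∅  M[L0]=25
step 24: P2: store L2 := 68  ⟶  IIM  (L2)  txn=BusRdX+Flush  M[L2]=74
step 25: P1: load  L1  ⟶  IMI  (L1)  txn=∅  M[L1]=30
step 26: P0: load  L0  ⟶  SIS  (L0)  txn=∅  M[L0]=25
step 27: P2: store L0 := 48  ⟶  IIM  (L0)  txn=BusUpgr  M[L0]=25
step 28: P2: store L1 := 53  ⟶  IIM  (L1)  txn=BusRdX+Flush  M[L1]=29

state = M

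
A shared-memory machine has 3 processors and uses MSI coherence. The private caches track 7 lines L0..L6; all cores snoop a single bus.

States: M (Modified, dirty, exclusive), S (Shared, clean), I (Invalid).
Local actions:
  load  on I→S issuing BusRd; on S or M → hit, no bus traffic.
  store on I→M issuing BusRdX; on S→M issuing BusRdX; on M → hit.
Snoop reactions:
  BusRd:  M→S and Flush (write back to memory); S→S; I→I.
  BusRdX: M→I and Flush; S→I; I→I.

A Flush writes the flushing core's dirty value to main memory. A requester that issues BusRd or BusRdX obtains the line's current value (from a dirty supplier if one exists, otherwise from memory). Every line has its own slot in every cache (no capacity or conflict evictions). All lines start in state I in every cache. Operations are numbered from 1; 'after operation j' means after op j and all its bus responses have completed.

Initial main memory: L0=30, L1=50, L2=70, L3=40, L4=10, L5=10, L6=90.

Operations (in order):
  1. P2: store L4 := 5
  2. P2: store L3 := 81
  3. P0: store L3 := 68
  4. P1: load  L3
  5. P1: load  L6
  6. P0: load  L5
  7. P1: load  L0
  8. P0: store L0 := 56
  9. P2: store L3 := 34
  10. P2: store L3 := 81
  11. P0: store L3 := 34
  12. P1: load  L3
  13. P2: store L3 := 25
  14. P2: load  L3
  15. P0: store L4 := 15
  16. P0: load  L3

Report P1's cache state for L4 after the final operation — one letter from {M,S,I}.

[1] P2: store L4 := 5 | P0:I, P1:I, P2:M(5) | bus: BusRdX
[2] P2: store L3 := 81 | P0:I, P1:I, P2:M(81) | bus: BusRdX
[3] P0: store L3 := 68 | P0:M(68), P1:I, P2:I | bus: BusRdX,Flush
[4] P1: load  L3 | P0:S(68), P1:S(68), P2:I | bus: BusRd,Flush
[5] P1: load  L6 | P0:I, P1:S(90), P2:I | bus: BusRd
[6] P0: load  L5 | P0:S(10), P1:I, P2:I | bus: BusRd
[7] P1: load  L0 | P0:I, P1:S(30), P2:I | bus: BusRd
[8] P0: store L0 := 56 | P0:M(56), P1:I, P2:I | bus: BusRdX
[9] P2: store L3 := 34 | P0:I, P1:I, P2:M(34) | bus: BusRdX
[10] P2: store L3 := 81 | P0:I, P1:I, P2:M(81) | bus: none
[11] P0: store L3 := 34 | P0:M(34), P1:I, P2:I | bus: BusRdX,Flush
[12] P1: load  L3 | P0:S(34), P1:S(34), P2:I | bus: BusRd,Flush
[13] P2: store L3 := 25 | P0:I, P1:I, P2:M(25) | bus: BusRdX
[14] P2: load  L3 | P0:I, P1:I, P2:M(25) | bus: none
[15] P0: store L4 := 15 | P0:M(15), P1:I, P2:I | bus: BusRdX,Flush
[16] P0: load  L3 | P0:S(25), P1:I, P2:S(25) | bus: BusRd,Flush

state = I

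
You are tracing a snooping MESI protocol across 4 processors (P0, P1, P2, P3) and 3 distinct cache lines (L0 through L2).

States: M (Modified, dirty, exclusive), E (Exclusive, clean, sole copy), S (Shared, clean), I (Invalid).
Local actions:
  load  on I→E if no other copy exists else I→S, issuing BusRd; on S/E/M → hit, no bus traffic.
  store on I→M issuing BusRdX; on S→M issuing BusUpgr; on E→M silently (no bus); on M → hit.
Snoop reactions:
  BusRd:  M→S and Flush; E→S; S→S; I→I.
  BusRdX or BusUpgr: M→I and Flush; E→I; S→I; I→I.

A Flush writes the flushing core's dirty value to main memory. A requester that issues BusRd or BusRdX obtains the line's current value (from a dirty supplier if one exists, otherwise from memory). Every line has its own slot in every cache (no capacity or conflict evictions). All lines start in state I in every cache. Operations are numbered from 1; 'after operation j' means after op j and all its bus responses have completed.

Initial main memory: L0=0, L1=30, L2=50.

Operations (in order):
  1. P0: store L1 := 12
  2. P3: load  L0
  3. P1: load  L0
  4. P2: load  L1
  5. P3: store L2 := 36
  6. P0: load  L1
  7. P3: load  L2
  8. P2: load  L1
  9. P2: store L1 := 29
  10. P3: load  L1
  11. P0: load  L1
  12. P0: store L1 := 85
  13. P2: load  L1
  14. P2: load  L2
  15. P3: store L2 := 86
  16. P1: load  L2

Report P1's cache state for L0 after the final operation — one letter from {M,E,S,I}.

state = S

step 1: P0: store L1 := 12  ⟶  MIII  (L1)  txn=BusRdX  M[L1]=30
step 2: P3: load  L0  ⟶  IIIE  (L0)  txn=BusRd  M[L0]=0
step 3: P1: load  L0  ⟶  ISIS  (L0)  txn=BusRd  M[L0]=0
step 4: P2: load  L1  ⟶  SISI  (L1)  txn=BusRd+Flush  M[L1]=12
step 5: P3: store L2 := 36  ⟶  IIIM  (L2)  txn=BusRdX  M[L2]=50
step 6: P0: load  L1  ⟶  SISI  (L1)  txn=∅  M[L1]=12
step 7: P3: load  L2  ⟶  IIIM  (L2)  txn=∅  M[L2]=50
step 8: P2: load  L1  ⟶  SISI  (L1)  txn=∅  M[L1]=12
step 9: P2: store L1 := 29  ⟶  IIMI  (L1)  txn=BusUpgr  M[L1]=12
step 10: P3: load  L1  ⟶  IISS  (L1)  txn=BusRd+Flush  M[L1]=29
step 11: P0: load  L1  ⟶  SISS  (L1)  txn=BusRd  M[L1]=29
step 12: P0: store L1 := 85  ⟶  MIII  (L1)  txn=BusUpgr  M[L1]=29
step 13: P2: load  L1  ⟶  SISI  (L1)  txn=BusRd+Flush  M[L1]=85
step 14: P2: load  L2  ⟶  IISS  (L2)  txn=BusRd+Flush  M[L2]=36
step 15: P3: store L2 := 86  ⟶  IIIM  (L2)  txn=BusUpgr  M[L2]=36
step 16: P1: load  L2  ⟶  ISIS  (L2)  txn=BusRd+Flush  M[L2]=86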